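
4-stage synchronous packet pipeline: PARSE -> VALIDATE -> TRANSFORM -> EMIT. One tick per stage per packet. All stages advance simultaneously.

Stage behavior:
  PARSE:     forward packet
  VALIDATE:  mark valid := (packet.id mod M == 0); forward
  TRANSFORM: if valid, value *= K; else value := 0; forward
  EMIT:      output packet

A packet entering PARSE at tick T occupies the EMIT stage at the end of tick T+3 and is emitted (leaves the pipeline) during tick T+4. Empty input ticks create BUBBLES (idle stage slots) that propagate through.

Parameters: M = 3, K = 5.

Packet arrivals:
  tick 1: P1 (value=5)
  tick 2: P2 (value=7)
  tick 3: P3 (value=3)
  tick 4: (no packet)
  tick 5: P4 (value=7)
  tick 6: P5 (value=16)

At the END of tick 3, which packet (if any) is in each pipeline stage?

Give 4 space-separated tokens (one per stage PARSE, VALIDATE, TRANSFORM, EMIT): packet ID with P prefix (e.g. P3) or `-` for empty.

Tick 1: [PARSE:P1(v=5,ok=F), VALIDATE:-, TRANSFORM:-, EMIT:-] out:-; in:P1
Tick 2: [PARSE:P2(v=7,ok=F), VALIDATE:P1(v=5,ok=F), TRANSFORM:-, EMIT:-] out:-; in:P2
Tick 3: [PARSE:P3(v=3,ok=F), VALIDATE:P2(v=7,ok=F), TRANSFORM:P1(v=0,ok=F), EMIT:-] out:-; in:P3
At end of tick 3: ['P3', 'P2', 'P1', '-']

Answer: P3 P2 P1 -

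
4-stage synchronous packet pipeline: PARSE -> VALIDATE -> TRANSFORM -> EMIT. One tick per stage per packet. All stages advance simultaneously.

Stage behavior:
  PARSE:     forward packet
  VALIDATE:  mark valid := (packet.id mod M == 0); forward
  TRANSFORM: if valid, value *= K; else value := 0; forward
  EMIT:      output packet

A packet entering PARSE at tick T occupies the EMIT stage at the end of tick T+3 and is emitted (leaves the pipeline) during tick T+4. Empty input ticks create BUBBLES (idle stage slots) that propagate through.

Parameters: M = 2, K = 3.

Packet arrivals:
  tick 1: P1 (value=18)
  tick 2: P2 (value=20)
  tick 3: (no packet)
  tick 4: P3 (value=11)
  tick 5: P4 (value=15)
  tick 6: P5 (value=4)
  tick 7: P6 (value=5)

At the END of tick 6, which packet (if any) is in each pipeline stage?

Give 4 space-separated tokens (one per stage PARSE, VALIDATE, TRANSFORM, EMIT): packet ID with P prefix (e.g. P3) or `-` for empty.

Tick 1: [PARSE:P1(v=18,ok=F), VALIDATE:-, TRANSFORM:-, EMIT:-] out:-; in:P1
Tick 2: [PARSE:P2(v=20,ok=F), VALIDATE:P1(v=18,ok=F), TRANSFORM:-, EMIT:-] out:-; in:P2
Tick 3: [PARSE:-, VALIDATE:P2(v=20,ok=T), TRANSFORM:P1(v=0,ok=F), EMIT:-] out:-; in:-
Tick 4: [PARSE:P3(v=11,ok=F), VALIDATE:-, TRANSFORM:P2(v=60,ok=T), EMIT:P1(v=0,ok=F)] out:-; in:P3
Tick 5: [PARSE:P4(v=15,ok=F), VALIDATE:P3(v=11,ok=F), TRANSFORM:-, EMIT:P2(v=60,ok=T)] out:P1(v=0); in:P4
Tick 6: [PARSE:P5(v=4,ok=F), VALIDATE:P4(v=15,ok=T), TRANSFORM:P3(v=0,ok=F), EMIT:-] out:P2(v=60); in:P5
At end of tick 6: ['P5', 'P4', 'P3', '-']

Answer: P5 P4 P3 -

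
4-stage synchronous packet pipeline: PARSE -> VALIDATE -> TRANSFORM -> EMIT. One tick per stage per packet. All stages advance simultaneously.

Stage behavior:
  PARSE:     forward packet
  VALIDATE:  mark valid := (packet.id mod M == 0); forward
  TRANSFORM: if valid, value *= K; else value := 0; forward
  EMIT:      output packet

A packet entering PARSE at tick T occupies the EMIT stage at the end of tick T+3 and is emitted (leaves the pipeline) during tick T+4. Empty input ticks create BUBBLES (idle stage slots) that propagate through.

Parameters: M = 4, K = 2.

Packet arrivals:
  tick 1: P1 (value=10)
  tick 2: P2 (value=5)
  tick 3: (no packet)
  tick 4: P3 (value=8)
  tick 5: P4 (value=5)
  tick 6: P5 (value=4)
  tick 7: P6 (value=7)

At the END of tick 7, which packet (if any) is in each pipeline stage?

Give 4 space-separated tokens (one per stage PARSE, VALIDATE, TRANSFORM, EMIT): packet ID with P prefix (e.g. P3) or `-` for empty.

Answer: P6 P5 P4 P3

Derivation:
Tick 1: [PARSE:P1(v=10,ok=F), VALIDATE:-, TRANSFORM:-, EMIT:-] out:-; in:P1
Tick 2: [PARSE:P2(v=5,ok=F), VALIDATE:P1(v=10,ok=F), TRANSFORM:-, EMIT:-] out:-; in:P2
Tick 3: [PARSE:-, VALIDATE:P2(v=5,ok=F), TRANSFORM:P1(v=0,ok=F), EMIT:-] out:-; in:-
Tick 4: [PARSE:P3(v=8,ok=F), VALIDATE:-, TRANSFORM:P2(v=0,ok=F), EMIT:P1(v=0,ok=F)] out:-; in:P3
Tick 5: [PARSE:P4(v=5,ok=F), VALIDATE:P3(v=8,ok=F), TRANSFORM:-, EMIT:P2(v=0,ok=F)] out:P1(v=0); in:P4
Tick 6: [PARSE:P5(v=4,ok=F), VALIDATE:P4(v=5,ok=T), TRANSFORM:P3(v=0,ok=F), EMIT:-] out:P2(v=0); in:P5
Tick 7: [PARSE:P6(v=7,ok=F), VALIDATE:P5(v=4,ok=F), TRANSFORM:P4(v=10,ok=T), EMIT:P3(v=0,ok=F)] out:-; in:P6
At end of tick 7: ['P6', 'P5', 'P4', 'P3']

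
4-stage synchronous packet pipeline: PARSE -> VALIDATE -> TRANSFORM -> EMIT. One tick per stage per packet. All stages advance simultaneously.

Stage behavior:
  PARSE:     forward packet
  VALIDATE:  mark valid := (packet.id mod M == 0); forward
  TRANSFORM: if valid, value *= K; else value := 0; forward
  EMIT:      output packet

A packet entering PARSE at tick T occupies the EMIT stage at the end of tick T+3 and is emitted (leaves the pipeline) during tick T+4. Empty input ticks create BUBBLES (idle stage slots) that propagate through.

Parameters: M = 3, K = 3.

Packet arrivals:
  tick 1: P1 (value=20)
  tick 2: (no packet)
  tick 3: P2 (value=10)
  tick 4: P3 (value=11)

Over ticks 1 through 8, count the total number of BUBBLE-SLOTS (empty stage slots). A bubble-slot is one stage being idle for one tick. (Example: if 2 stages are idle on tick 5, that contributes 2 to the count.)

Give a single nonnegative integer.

Answer: 20

Derivation:
Tick 1: [PARSE:P1(v=20,ok=F), VALIDATE:-, TRANSFORM:-, EMIT:-] out:-; bubbles=3
Tick 2: [PARSE:-, VALIDATE:P1(v=20,ok=F), TRANSFORM:-, EMIT:-] out:-; bubbles=3
Tick 3: [PARSE:P2(v=10,ok=F), VALIDATE:-, TRANSFORM:P1(v=0,ok=F), EMIT:-] out:-; bubbles=2
Tick 4: [PARSE:P3(v=11,ok=F), VALIDATE:P2(v=10,ok=F), TRANSFORM:-, EMIT:P1(v=0,ok=F)] out:-; bubbles=1
Tick 5: [PARSE:-, VALIDATE:P3(v=11,ok=T), TRANSFORM:P2(v=0,ok=F), EMIT:-] out:P1(v=0); bubbles=2
Tick 6: [PARSE:-, VALIDATE:-, TRANSFORM:P3(v=33,ok=T), EMIT:P2(v=0,ok=F)] out:-; bubbles=2
Tick 7: [PARSE:-, VALIDATE:-, TRANSFORM:-, EMIT:P3(v=33,ok=T)] out:P2(v=0); bubbles=3
Tick 8: [PARSE:-, VALIDATE:-, TRANSFORM:-, EMIT:-] out:P3(v=33); bubbles=4
Total bubble-slots: 20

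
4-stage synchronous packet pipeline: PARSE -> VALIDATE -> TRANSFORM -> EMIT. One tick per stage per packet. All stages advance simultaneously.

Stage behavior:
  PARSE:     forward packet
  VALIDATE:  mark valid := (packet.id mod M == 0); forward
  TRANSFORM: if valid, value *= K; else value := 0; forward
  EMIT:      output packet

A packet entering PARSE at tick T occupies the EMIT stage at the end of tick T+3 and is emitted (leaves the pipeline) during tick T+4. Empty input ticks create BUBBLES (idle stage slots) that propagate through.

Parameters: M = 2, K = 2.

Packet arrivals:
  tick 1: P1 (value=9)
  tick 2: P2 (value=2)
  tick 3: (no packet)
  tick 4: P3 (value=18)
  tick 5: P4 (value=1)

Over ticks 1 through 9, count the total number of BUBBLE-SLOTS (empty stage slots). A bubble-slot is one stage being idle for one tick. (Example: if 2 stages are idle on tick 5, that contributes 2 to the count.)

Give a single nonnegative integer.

Tick 1: [PARSE:P1(v=9,ok=F), VALIDATE:-, TRANSFORM:-, EMIT:-] out:-; bubbles=3
Tick 2: [PARSE:P2(v=2,ok=F), VALIDATE:P1(v=9,ok=F), TRANSFORM:-, EMIT:-] out:-; bubbles=2
Tick 3: [PARSE:-, VALIDATE:P2(v=2,ok=T), TRANSFORM:P1(v=0,ok=F), EMIT:-] out:-; bubbles=2
Tick 4: [PARSE:P3(v=18,ok=F), VALIDATE:-, TRANSFORM:P2(v=4,ok=T), EMIT:P1(v=0,ok=F)] out:-; bubbles=1
Tick 5: [PARSE:P4(v=1,ok=F), VALIDATE:P3(v=18,ok=F), TRANSFORM:-, EMIT:P2(v=4,ok=T)] out:P1(v=0); bubbles=1
Tick 6: [PARSE:-, VALIDATE:P4(v=1,ok=T), TRANSFORM:P3(v=0,ok=F), EMIT:-] out:P2(v=4); bubbles=2
Tick 7: [PARSE:-, VALIDATE:-, TRANSFORM:P4(v=2,ok=T), EMIT:P3(v=0,ok=F)] out:-; bubbles=2
Tick 8: [PARSE:-, VALIDATE:-, TRANSFORM:-, EMIT:P4(v=2,ok=T)] out:P3(v=0); bubbles=3
Tick 9: [PARSE:-, VALIDATE:-, TRANSFORM:-, EMIT:-] out:P4(v=2); bubbles=4
Total bubble-slots: 20

Answer: 20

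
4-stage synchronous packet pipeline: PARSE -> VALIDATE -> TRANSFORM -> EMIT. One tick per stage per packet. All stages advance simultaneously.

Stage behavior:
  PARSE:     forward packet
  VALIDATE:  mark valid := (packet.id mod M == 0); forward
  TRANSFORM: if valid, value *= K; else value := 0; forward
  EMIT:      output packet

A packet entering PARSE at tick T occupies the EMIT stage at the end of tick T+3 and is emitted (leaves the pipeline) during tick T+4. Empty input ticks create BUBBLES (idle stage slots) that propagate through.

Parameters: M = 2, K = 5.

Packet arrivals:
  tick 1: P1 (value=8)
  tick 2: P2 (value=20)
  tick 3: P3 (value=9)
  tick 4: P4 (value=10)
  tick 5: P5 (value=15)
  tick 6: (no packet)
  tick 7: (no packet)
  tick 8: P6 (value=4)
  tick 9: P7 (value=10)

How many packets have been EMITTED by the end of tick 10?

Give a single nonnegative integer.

Answer: 5

Derivation:
Tick 1: [PARSE:P1(v=8,ok=F), VALIDATE:-, TRANSFORM:-, EMIT:-] out:-; in:P1
Tick 2: [PARSE:P2(v=20,ok=F), VALIDATE:P1(v=8,ok=F), TRANSFORM:-, EMIT:-] out:-; in:P2
Tick 3: [PARSE:P3(v=9,ok=F), VALIDATE:P2(v=20,ok=T), TRANSFORM:P1(v=0,ok=F), EMIT:-] out:-; in:P3
Tick 4: [PARSE:P4(v=10,ok=F), VALIDATE:P3(v=9,ok=F), TRANSFORM:P2(v=100,ok=T), EMIT:P1(v=0,ok=F)] out:-; in:P4
Tick 5: [PARSE:P5(v=15,ok=F), VALIDATE:P4(v=10,ok=T), TRANSFORM:P3(v=0,ok=F), EMIT:P2(v=100,ok=T)] out:P1(v=0); in:P5
Tick 6: [PARSE:-, VALIDATE:P5(v=15,ok=F), TRANSFORM:P4(v=50,ok=T), EMIT:P3(v=0,ok=F)] out:P2(v=100); in:-
Tick 7: [PARSE:-, VALIDATE:-, TRANSFORM:P5(v=0,ok=F), EMIT:P4(v=50,ok=T)] out:P3(v=0); in:-
Tick 8: [PARSE:P6(v=4,ok=F), VALIDATE:-, TRANSFORM:-, EMIT:P5(v=0,ok=F)] out:P4(v=50); in:P6
Tick 9: [PARSE:P7(v=10,ok=F), VALIDATE:P6(v=4,ok=T), TRANSFORM:-, EMIT:-] out:P5(v=0); in:P7
Tick 10: [PARSE:-, VALIDATE:P7(v=10,ok=F), TRANSFORM:P6(v=20,ok=T), EMIT:-] out:-; in:-
Emitted by tick 10: ['P1', 'P2', 'P3', 'P4', 'P5']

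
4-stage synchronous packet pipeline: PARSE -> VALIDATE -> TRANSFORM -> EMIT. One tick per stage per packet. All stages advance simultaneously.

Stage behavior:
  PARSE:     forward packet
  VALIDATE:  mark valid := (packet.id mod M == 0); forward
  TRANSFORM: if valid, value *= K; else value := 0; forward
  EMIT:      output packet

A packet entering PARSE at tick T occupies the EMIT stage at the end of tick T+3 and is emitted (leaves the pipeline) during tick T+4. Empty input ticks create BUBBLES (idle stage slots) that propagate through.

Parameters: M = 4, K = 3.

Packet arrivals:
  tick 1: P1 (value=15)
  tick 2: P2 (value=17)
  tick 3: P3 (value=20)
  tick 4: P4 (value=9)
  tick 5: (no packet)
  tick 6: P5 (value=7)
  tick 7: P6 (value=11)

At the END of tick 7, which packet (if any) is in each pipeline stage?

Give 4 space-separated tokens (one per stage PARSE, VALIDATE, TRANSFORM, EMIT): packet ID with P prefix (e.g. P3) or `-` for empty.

Answer: P6 P5 - P4

Derivation:
Tick 1: [PARSE:P1(v=15,ok=F), VALIDATE:-, TRANSFORM:-, EMIT:-] out:-; in:P1
Tick 2: [PARSE:P2(v=17,ok=F), VALIDATE:P1(v=15,ok=F), TRANSFORM:-, EMIT:-] out:-; in:P2
Tick 3: [PARSE:P3(v=20,ok=F), VALIDATE:P2(v=17,ok=F), TRANSFORM:P1(v=0,ok=F), EMIT:-] out:-; in:P3
Tick 4: [PARSE:P4(v=9,ok=F), VALIDATE:P3(v=20,ok=F), TRANSFORM:P2(v=0,ok=F), EMIT:P1(v=0,ok=F)] out:-; in:P4
Tick 5: [PARSE:-, VALIDATE:P4(v=9,ok=T), TRANSFORM:P3(v=0,ok=F), EMIT:P2(v=0,ok=F)] out:P1(v=0); in:-
Tick 6: [PARSE:P5(v=7,ok=F), VALIDATE:-, TRANSFORM:P4(v=27,ok=T), EMIT:P3(v=0,ok=F)] out:P2(v=0); in:P5
Tick 7: [PARSE:P6(v=11,ok=F), VALIDATE:P5(v=7,ok=F), TRANSFORM:-, EMIT:P4(v=27,ok=T)] out:P3(v=0); in:P6
At end of tick 7: ['P6', 'P5', '-', 'P4']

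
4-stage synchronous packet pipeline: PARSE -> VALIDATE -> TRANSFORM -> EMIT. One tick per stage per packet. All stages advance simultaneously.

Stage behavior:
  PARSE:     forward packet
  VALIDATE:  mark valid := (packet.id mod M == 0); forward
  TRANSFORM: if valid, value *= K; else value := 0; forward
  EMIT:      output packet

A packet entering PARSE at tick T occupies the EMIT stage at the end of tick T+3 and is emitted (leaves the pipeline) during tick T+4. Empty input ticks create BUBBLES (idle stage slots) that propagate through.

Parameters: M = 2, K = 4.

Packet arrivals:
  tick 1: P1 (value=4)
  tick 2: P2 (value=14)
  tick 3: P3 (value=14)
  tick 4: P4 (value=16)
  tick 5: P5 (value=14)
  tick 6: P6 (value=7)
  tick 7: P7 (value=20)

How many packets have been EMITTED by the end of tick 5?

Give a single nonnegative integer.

Answer: 1

Derivation:
Tick 1: [PARSE:P1(v=4,ok=F), VALIDATE:-, TRANSFORM:-, EMIT:-] out:-; in:P1
Tick 2: [PARSE:P2(v=14,ok=F), VALIDATE:P1(v=4,ok=F), TRANSFORM:-, EMIT:-] out:-; in:P2
Tick 3: [PARSE:P3(v=14,ok=F), VALIDATE:P2(v=14,ok=T), TRANSFORM:P1(v=0,ok=F), EMIT:-] out:-; in:P3
Tick 4: [PARSE:P4(v=16,ok=F), VALIDATE:P3(v=14,ok=F), TRANSFORM:P2(v=56,ok=T), EMIT:P1(v=0,ok=F)] out:-; in:P4
Tick 5: [PARSE:P5(v=14,ok=F), VALIDATE:P4(v=16,ok=T), TRANSFORM:P3(v=0,ok=F), EMIT:P2(v=56,ok=T)] out:P1(v=0); in:P5
Emitted by tick 5: ['P1']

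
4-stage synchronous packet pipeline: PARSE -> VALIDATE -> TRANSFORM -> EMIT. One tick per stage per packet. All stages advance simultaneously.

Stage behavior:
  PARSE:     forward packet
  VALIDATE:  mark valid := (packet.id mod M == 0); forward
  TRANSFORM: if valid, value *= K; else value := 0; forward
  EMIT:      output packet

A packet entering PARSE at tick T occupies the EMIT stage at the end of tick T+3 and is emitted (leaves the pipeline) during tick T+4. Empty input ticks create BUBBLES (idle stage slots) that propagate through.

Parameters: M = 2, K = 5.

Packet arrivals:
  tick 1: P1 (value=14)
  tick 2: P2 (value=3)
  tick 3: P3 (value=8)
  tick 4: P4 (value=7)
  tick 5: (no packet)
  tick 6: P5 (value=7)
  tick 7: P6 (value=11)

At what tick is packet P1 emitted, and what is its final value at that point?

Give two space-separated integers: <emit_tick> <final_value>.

Answer: 5 0

Derivation:
Tick 1: [PARSE:P1(v=14,ok=F), VALIDATE:-, TRANSFORM:-, EMIT:-] out:-; in:P1
Tick 2: [PARSE:P2(v=3,ok=F), VALIDATE:P1(v=14,ok=F), TRANSFORM:-, EMIT:-] out:-; in:P2
Tick 3: [PARSE:P3(v=8,ok=F), VALIDATE:P2(v=3,ok=T), TRANSFORM:P1(v=0,ok=F), EMIT:-] out:-; in:P3
Tick 4: [PARSE:P4(v=7,ok=F), VALIDATE:P3(v=8,ok=F), TRANSFORM:P2(v=15,ok=T), EMIT:P1(v=0,ok=F)] out:-; in:P4
Tick 5: [PARSE:-, VALIDATE:P4(v=7,ok=T), TRANSFORM:P3(v=0,ok=F), EMIT:P2(v=15,ok=T)] out:P1(v=0); in:-
Tick 6: [PARSE:P5(v=7,ok=F), VALIDATE:-, TRANSFORM:P4(v=35,ok=T), EMIT:P3(v=0,ok=F)] out:P2(v=15); in:P5
Tick 7: [PARSE:P6(v=11,ok=F), VALIDATE:P5(v=7,ok=F), TRANSFORM:-, EMIT:P4(v=35,ok=T)] out:P3(v=0); in:P6
Tick 8: [PARSE:-, VALIDATE:P6(v=11,ok=T), TRANSFORM:P5(v=0,ok=F), EMIT:-] out:P4(v=35); in:-
Tick 9: [PARSE:-, VALIDATE:-, TRANSFORM:P6(v=55,ok=T), EMIT:P5(v=0,ok=F)] out:-; in:-
Tick 10: [PARSE:-, VALIDATE:-, TRANSFORM:-, EMIT:P6(v=55,ok=T)] out:P5(v=0); in:-
Tick 11: [PARSE:-, VALIDATE:-, TRANSFORM:-, EMIT:-] out:P6(v=55); in:-
P1: arrives tick 1, valid=False (id=1, id%2=1), emit tick 5, final value 0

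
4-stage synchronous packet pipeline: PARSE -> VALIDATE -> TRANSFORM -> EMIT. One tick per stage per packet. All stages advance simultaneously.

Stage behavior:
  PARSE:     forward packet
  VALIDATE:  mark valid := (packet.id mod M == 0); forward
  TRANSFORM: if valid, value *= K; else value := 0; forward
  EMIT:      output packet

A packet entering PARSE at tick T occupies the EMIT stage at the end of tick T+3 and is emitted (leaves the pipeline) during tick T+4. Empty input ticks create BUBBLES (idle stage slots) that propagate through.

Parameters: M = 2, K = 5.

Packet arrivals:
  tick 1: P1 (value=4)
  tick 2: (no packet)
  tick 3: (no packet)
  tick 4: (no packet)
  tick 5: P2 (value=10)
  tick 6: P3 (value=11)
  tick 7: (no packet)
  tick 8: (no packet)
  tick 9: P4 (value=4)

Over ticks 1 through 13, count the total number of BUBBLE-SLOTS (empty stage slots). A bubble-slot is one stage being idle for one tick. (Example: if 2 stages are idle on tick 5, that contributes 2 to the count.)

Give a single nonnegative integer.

Answer: 36

Derivation:
Tick 1: [PARSE:P1(v=4,ok=F), VALIDATE:-, TRANSFORM:-, EMIT:-] out:-; bubbles=3
Tick 2: [PARSE:-, VALIDATE:P1(v=4,ok=F), TRANSFORM:-, EMIT:-] out:-; bubbles=3
Tick 3: [PARSE:-, VALIDATE:-, TRANSFORM:P1(v=0,ok=F), EMIT:-] out:-; bubbles=3
Tick 4: [PARSE:-, VALIDATE:-, TRANSFORM:-, EMIT:P1(v=0,ok=F)] out:-; bubbles=3
Tick 5: [PARSE:P2(v=10,ok=F), VALIDATE:-, TRANSFORM:-, EMIT:-] out:P1(v=0); bubbles=3
Tick 6: [PARSE:P3(v=11,ok=F), VALIDATE:P2(v=10,ok=T), TRANSFORM:-, EMIT:-] out:-; bubbles=2
Tick 7: [PARSE:-, VALIDATE:P3(v=11,ok=F), TRANSFORM:P2(v=50,ok=T), EMIT:-] out:-; bubbles=2
Tick 8: [PARSE:-, VALIDATE:-, TRANSFORM:P3(v=0,ok=F), EMIT:P2(v=50,ok=T)] out:-; bubbles=2
Tick 9: [PARSE:P4(v=4,ok=F), VALIDATE:-, TRANSFORM:-, EMIT:P3(v=0,ok=F)] out:P2(v=50); bubbles=2
Tick 10: [PARSE:-, VALIDATE:P4(v=4,ok=T), TRANSFORM:-, EMIT:-] out:P3(v=0); bubbles=3
Tick 11: [PARSE:-, VALIDATE:-, TRANSFORM:P4(v=20,ok=T), EMIT:-] out:-; bubbles=3
Tick 12: [PARSE:-, VALIDATE:-, TRANSFORM:-, EMIT:P4(v=20,ok=T)] out:-; bubbles=3
Tick 13: [PARSE:-, VALIDATE:-, TRANSFORM:-, EMIT:-] out:P4(v=20); bubbles=4
Total bubble-slots: 36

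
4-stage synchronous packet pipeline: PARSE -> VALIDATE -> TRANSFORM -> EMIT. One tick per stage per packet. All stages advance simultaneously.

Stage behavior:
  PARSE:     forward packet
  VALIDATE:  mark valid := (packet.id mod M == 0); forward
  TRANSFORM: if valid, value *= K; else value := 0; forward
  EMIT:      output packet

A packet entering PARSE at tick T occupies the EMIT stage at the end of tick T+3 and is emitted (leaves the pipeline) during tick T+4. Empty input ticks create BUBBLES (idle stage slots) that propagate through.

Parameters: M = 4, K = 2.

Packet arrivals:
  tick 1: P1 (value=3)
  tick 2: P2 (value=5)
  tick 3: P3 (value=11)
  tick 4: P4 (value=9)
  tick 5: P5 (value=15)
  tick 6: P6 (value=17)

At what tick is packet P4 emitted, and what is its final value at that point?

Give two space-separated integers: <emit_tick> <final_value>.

Answer: 8 18

Derivation:
Tick 1: [PARSE:P1(v=3,ok=F), VALIDATE:-, TRANSFORM:-, EMIT:-] out:-; in:P1
Tick 2: [PARSE:P2(v=5,ok=F), VALIDATE:P1(v=3,ok=F), TRANSFORM:-, EMIT:-] out:-; in:P2
Tick 3: [PARSE:P3(v=11,ok=F), VALIDATE:P2(v=5,ok=F), TRANSFORM:P1(v=0,ok=F), EMIT:-] out:-; in:P3
Tick 4: [PARSE:P4(v=9,ok=F), VALIDATE:P3(v=11,ok=F), TRANSFORM:P2(v=0,ok=F), EMIT:P1(v=0,ok=F)] out:-; in:P4
Tick 5: [PARSE:P5(v=15,ok=F), VALIDATE:P4(v=9,ok=T), TRANSFORM:P3(v=0,ok=F), EMIT:P2(v=0,ok=F)] out:P1(v=0); in:P5
Tick 6: [PARSE:P6(v=17,ok=F), VALIDATE:P5(v=15,ok=F), TRANSFORM:P4(v=18,ok=T), EMIT:P3(v=0,ok=F)] out:P2(v=0); in:P6
Tick 7: [PARSE:-, VALIDATE:P6(v=17,ok=F), TRANSFORM:P5(v=0,ok=F), EMIT:P4(v=18,ok=T)] out:P3(v=0); in:-
Tick 8: [PARSE:-, VALIDATE:-, TRANSFORM:P6(v=0,ok=F), EMIT:P5(v=0,ok=F)] out:P4(v=18); in:-
Tick 9: [PARSE:-, VALIDATE:-, TRANSFORM:-, EMIT:P6(v=0,ok=F)] out:P5(v=0); in:-
Tick 10: [PARSE:-, VALIDATE:-, TRANSFORM:-, EMIT:-] out:P6(v=0); in:-
P4: arrives tick 4, valid=True (id=4, id%4=0), emit tick 8, final value 18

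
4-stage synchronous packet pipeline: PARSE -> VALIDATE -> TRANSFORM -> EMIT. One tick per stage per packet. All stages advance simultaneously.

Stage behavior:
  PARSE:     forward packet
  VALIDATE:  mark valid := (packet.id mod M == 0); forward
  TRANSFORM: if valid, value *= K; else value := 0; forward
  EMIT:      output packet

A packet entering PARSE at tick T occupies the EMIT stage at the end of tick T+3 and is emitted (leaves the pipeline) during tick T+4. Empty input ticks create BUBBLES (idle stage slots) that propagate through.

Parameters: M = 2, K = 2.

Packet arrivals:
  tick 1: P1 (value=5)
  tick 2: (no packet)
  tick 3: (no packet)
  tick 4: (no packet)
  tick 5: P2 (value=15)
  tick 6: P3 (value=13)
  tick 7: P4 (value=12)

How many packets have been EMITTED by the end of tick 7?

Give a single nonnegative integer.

Tick 1: [PARSE:P1(v=5,ok=F), VALIDATE:-, TRANSFORM:-, EMIT:-] out:-; in:P1
Tick 2: [PARSE:-, VALIDATE:P1(v=5,ok=F), TRANSFORM:-, EMIT:-] out:-; in:-
Tick 3: [PARSE:-, VALIDATE:-, TRANSFORM:P1(v=0,ok=F), EMIT:-] out:-; in:-
Tick 4: [PARSE:-, VALIDATE:-, TRANSFORM:-, EMIT:P1(v=0,ok=F)] out:-; in:-
Tick 5: [PARSE:P2(v=15,ok=F), VALIDATE:-, TRANSFORM:-, EMIT:-] out:P1(v=0); in:P2
Tick 6: [PARSE:P3(v=13,ok=F), VALIDATE:P2(v=15,ok=T), TRANSFORM:-, EMIT:-] out:-; in:P3
Tick 7: [PARSE:P4(v=12,ok=F), VALIDATE:P3(v=13,ok=F), TRANSFORM:P2(v=30,ok=T), EMIT:-] out:-; in:P4
Emitted by tick 7: ['P1']

Answer: 1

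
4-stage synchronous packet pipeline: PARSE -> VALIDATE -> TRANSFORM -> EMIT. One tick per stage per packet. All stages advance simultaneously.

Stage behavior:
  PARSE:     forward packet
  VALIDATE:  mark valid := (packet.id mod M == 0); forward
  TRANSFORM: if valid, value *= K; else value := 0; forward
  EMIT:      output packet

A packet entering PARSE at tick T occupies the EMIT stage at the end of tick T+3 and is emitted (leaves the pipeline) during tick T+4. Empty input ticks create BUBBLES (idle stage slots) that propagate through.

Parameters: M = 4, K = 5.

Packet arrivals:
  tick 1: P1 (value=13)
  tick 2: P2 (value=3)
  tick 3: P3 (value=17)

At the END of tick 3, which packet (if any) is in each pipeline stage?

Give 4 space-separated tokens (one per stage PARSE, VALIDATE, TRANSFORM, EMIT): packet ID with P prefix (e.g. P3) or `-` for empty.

Tick 1: [PARSE:P1(v=13,ok=F), VALIDATE:-, TRANSFORM:-, EMIT:-] out:-; in:P1
Tick 2: [PARSE:P2(v=3,ok=F), VALIDATE:P1(v=13,ok=F), TRANSFORM:-, EMIT:-] out:-; in:P2
Tick 3: [PARSE:P3(v=17,ok=F), VALIDATE:P2(v=3,ok=F), TRANSFORM:P1(v=0,ok=F), EMIT:-] out:-; in:P3
At end of tick 3: ['P3', 'P2', 'P1', '-']

Answer: P3 P2 P1 -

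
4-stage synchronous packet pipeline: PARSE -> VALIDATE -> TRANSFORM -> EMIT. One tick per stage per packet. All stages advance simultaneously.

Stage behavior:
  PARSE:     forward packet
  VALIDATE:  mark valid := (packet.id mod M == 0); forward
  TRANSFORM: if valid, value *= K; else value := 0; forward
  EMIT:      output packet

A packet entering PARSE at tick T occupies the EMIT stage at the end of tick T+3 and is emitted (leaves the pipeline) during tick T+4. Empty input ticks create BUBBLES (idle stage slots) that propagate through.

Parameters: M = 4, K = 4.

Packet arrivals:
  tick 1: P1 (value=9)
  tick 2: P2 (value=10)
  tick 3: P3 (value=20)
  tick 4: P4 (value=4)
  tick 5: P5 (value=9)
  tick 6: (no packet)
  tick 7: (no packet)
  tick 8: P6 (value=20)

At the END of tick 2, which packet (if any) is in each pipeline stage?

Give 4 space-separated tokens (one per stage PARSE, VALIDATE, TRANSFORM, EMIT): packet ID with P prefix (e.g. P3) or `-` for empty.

Answer: P2 P1 - -

Derivation:
Tick 1: [PARSE:P1(v=9,ok=F), VALIDATE:-, TRANSFORM:-, EMIT:-] out:-; in:P1
Tick 2: [PARSE:P2(v=10,ok=F), VALIDATE:P1(v=9,ok=F), TRANSFORM:-, EMIT:-] out:-; in:P2
At end of tick 2: ['P2', 'P1', '-', '-']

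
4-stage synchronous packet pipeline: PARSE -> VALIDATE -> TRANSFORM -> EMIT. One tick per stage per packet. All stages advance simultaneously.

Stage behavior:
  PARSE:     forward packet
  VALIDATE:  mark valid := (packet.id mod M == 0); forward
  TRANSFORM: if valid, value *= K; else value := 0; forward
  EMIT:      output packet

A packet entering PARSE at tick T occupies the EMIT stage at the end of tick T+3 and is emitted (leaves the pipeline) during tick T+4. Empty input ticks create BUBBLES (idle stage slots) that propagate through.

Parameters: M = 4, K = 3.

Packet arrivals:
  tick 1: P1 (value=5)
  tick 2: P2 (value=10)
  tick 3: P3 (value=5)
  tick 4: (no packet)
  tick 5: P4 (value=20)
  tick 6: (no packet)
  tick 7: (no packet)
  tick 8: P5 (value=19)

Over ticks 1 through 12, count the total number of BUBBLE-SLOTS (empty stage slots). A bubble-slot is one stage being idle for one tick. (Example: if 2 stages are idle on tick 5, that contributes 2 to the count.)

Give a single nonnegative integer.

Answer: 28

Derivation:
Tick 1: [PARSE:P1(v=5,ok=F), VALIDATE:-, TRANSFORM:-, EMIT:-] out:-; bubbles=3
Tick 2: [PARSE:P2(v=10,ok=F), VALIDATE:P1(v=5,ok=F), TRANSFORM:-, EMIT:-] out:-; bubbles=2
Tick 3: [PARSE:P3(v=5,ok=F), VALIDATE:P2(v=10,ok=F), TRANSFORM:P1(v=0,ok=F), EMIT:-] out:-; bubbles=1
Tick 4: [PARSE:-, VALIDATE:P3(v=5,ok=F), TRANSFORM:P2(v=0,ok=F), EMIT:P1(v=0,ok=F)] out:-; bubbles=1
Tick 5: [PARSE:P4(v=20,ok=F), VALIDATE:-, TRANSFORM:P3(v=0,ok=F), EMIT:P2(v=0,ok=F)] out:P1(v=0); bubbles=1
Tick 6: [PARSE:-, VALIDATE:P4(v=20,ok=T), TRANSFORM:-, EMIT:P3(v=0,ok=F)] out:P2(v=0); bubbles=2
Tick 7: [PARSE:-, VALIDATE:-, TRANSFORM:P4(v=60,ok=T), EMIT:-] out:P3(v=0); bubbles=3
Tick 8: [PARSE:P5(v=19,ok=F), VALIDATE:-, TRANSFORM:-, EMIT:P4(v=60,ok=T)] out:-; bubbles=2
Tick 9: [PARSE:-, VALIDATE:P5(v=19,ok=F), TRANSFORM:-, EMIT:-] out:P4(v=60); bubbles=3
Tick 10: [PARSE:-, VALIDATE:-, TRANSFORM:P5(v=0,ok=F), EMIT:-] out:-; bubbles=3
Tick 11: [PARSE:-, VALIDATE:-, TRANSFORM:-, EMIT:P5(v=0,ok=F)] out:-; bubbles=3
Tick 12: [PARSE:-, VALIDATE:-, TRANSFORM:-, EMIT:-] out:P5(v=0); bubbles=4
Total bubble-slots: 28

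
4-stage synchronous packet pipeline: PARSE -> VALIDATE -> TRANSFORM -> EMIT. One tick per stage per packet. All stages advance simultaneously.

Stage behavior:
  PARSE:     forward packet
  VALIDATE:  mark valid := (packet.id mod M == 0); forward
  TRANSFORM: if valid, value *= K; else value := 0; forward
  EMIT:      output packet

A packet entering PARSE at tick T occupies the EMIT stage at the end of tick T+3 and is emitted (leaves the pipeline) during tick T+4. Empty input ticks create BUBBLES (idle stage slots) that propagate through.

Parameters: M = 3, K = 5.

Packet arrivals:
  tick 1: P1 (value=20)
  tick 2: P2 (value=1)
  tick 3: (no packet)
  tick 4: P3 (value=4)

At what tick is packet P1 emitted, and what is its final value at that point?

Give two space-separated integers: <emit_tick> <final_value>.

Tick 1: [PARSE:P1(v=20,ok=F), VALIDATE:-, TRANSFORM:-, EMIT:-] out:-; in:P1
Tick 2: [PARSE:P2(v=1,ok=F), VALIDATE:P1(v=20,ok=F), TRANSFORM:-, EMIT:-] out:-; in:P2
Tick 3: [PARSE:-, VALIDATE:P2(v=1,ok=F), TRANSFORM:P1(v=0,ok=F), EMIT:-] out:-; in:-
Tick 4: [PARSE:P3(v=4,ok=F), VALIDATE:-, TRANSFORM:P2(v=0,ok=F), EMIT:P1(v=0,ok=F)] out:-; in:P3
Tick 5: [PARSE:-, VALIDATE:P3(v=4,ok=T), TRANSFORM:-, EMIT:P2(v=0,ok=F)] out:P1(v=0); in:-
Tick 6: [PARSE:-, VALIDATE:-, TRANSFORM:P3(v=20,ok=T), EMIT:-] out:P2(v=0); in:-
Tick 7: [PARSE:-, VALIDATE:-, TRANSFORM:-, EMIT:P3(v=20,ok=T)] out:-; in:-
Tick 8: [PARSE:-, VALIDATE:-, TRANSFORM:-, EMIT:-] out:P3(v=20); in:-
P1: arrives tick 1, valid=False (id=1, id%3=1), emit tick 5, final value 0

Answer: 5 0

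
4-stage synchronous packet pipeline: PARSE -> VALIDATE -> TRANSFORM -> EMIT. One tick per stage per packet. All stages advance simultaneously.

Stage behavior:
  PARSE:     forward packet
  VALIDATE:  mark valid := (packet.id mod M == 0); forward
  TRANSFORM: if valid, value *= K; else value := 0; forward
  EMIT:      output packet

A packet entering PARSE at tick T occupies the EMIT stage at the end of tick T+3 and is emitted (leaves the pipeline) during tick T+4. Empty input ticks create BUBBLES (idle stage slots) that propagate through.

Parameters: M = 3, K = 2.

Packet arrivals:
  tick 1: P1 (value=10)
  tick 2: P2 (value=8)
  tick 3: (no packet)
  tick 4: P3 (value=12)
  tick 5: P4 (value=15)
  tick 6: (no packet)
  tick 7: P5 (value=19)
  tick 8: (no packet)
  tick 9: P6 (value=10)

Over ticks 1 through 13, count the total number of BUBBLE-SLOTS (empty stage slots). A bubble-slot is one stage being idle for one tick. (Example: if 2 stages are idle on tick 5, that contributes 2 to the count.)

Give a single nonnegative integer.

Answer: 28

Derivation:
Tick 1: [PARSE:P1(v=10,ok=F), VALIDATE:-, TRANSFORM:-, EMIT:-] out:-; bubbles=3
Tick 2: [PARSE:P2(v=8,ok=F), VALIDATE:P1(v=10,ok=F), TRANSFORM:-, EMIT:-] out:-; bubbles=2
Tick 3: [PARSE:-, VALIDATE:P2(v=8,ok=F), TRANSFORM:P1(v=0,ok=F), EMIT:-] out:-; bubbles=2
Tick 4: [PARSE:P3(v=12,ok=F), VALIDATE:-, TRANSFORM:P2(v=0,ok=F), EMIT:P1(v=0,ok=F)] out:-; bubbles=1
Tick 5: [PARSE:P4(v=15,ok=F), VALIDATE:P3(v=12,ok=T), TRANSFORM:-, EMIT:P2(v=0,ok=F)] out:P1(v=0); bubbles=1
Tick 6: [PARSE:-, VALIDATE:P4(v=15,ok=F), TRANSFORM:P3(v=24,ok=T), EMIT:-] out:P2(v=0); bubbles=2
Tick 7: [PARSE:P5(v=19,ok=F), VALIDATE:-, TRANSFORM:P4(v=0,ok=F), EMIT:P3(v=24,ok=T)] out:-; bubbles=1
Tick 8: [PARSE:-, VALIDATE:P5(v=19,ok=F), TRANSFORM:-, EMIT:P4(v=0,ok=F)] out:P3(v=24); bubbles=2
Tick 9: [PARSE:P6(v=10,ok=F), VALIDATE:-, TRANSFORM:P5(v=0,ok=F), EMIT:-] out:P4(v=0); bubbles=2
Tick 10: [PARSE:-, VALIDATE:P6(v=10,ok=T), TRANSFORM:-, EMIT:P5(v=0,ok=F)] out:-; bubbles=2
Tick 11: [PARSE:-, VALIDATE:-, TRANSFORM:P6(v=20,ok=T), EMIT:-] out:P5(v=0); bubbles=3
Tick 12: [PARSE:-, VALIDATE:-, TRANSFORM:-, EMIT:P6(v=20,ok=T)] out:-; bubbles=3
Tick 13: [PARSE:-, VALIDATE:-, TRANSFORM:-, EMIT:-] out:P6(v=20); bubbles=4
Total bubble-slots: 28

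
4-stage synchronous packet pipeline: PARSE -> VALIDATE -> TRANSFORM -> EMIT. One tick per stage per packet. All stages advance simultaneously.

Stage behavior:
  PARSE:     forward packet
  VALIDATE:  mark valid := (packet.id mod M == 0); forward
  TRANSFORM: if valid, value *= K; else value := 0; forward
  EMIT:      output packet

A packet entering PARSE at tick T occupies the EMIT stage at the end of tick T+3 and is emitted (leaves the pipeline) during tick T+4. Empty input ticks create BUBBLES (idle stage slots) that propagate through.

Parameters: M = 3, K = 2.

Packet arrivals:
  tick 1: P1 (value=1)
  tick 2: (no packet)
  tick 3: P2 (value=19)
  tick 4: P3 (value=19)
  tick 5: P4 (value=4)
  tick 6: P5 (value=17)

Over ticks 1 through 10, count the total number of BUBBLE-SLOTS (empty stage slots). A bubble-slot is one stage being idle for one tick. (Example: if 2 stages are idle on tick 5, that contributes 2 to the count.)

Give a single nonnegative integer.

Tick 1: [PARSE:P1(v=1,ok=F), VALIDATE:-, TRANSFORM:-, EMIT:-] out:-; bubbles=3
Tick 2: [PARSE:-, VALIDATE:P1(v=1,ok=F), TRANSFORM:-, EMIT:-] out:-; bubbles=3
Tick 3: [PARSE:P2(v=19,ok=F), VALIDATE:-, TRANSFORM:P1(v=0,ok=F), EMIT:-] out:-; bubbles=2
Tick 4: [PARSE:P3(v=19,ok=F), VALIDATE:P2(v=19,ok=F), TRANSFORM:-, EMIT:P1(v=0,ok=F)] out:-; bubbles=1
Tick 5: [PARSE:P4(v=4,ok=F), VALIDATE:P3(v=19,ok=T), TRANSFORM:P2(v=0,ok=F), EMIT:-] out:P1(v=0); bubbles=1
Tick 6: [PARSE:P5(v=17,ok=F), VALIDATE:P4(v=4,ok=F), TRANSFORM:P3(v=38,ok=T), EMIT:P2(v=0,ok=F)] out:-; bubbles=0
Tick 7: [PARSE:-, VALIDATE:P5(v=17,ok=F), TRANSFORM:P4(v=0,ok=F), EMIT:P3(v=38,ok=T)] out:P2(v=0); bubbles=1
Tick 8: [PARSE:-, VALIDATE:-, TRANSFORM:P5(v=0,ok=F), EMIT:P4(v=0,ok=F)] out:P3(v=38); bubbles=2
Tick 9: [PARSE:-, VALIDATE:-, TRANSFORM:-, EMIT:P5(v=0,ok=F)] out:P4(v=0); bubbles=3
Tick 10: [PARSE:-, VALIDATE:-, TRANSFORM:-, EMIT:-] out:P5(v=0); bubbles=4
Total bubble-slots: 20

Answer: 20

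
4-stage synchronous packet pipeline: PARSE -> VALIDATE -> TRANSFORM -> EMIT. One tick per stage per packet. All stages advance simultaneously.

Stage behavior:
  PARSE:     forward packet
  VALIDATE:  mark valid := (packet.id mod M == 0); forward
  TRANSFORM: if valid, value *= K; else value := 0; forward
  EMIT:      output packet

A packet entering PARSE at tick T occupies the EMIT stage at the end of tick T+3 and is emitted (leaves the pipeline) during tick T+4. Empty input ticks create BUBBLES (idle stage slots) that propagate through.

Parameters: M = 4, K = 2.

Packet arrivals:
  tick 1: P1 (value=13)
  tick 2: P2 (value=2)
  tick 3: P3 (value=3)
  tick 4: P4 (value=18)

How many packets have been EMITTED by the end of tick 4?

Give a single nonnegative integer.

Answer: 0

Derivation:
Tick 1: [PARSE:P1(v=13,ok=F), VALIDATE:-, TRANSFORM:-, EMIT:-] out:-; in:P1
Tick 2: [PARSE:P2(v=2,ok=F), VALIDATE:P1(v=13,ok=F), TRANSFORM:-, EMIT:-] out:-; in:P2
Tick 3: [PARSE:P3(v=3,ok=F), VALIDATE:P2(v=2,ok=F), TRANSFORM:P1(v=0,ok=F), EMIT:-] out:-; in:P3
Tick 4: [PARSE:P4(v=18,ok=F), VALIDATE:P3(v=3,ok=F), TRANSFORM:P2(v=0,ok=F), EMIT:P1(v=0,ok=F)] out:-; in:P4
Emitted by tick 4: []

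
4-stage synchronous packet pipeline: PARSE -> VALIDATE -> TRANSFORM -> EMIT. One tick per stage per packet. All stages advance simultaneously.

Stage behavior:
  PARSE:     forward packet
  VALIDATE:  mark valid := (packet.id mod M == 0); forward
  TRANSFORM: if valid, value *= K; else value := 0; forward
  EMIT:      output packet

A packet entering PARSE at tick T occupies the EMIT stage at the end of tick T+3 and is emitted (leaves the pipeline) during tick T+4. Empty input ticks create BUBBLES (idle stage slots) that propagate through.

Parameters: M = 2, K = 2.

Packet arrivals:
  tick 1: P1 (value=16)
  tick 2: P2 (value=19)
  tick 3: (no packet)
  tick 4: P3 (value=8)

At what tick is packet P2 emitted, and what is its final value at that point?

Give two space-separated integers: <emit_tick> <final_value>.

Tick 1: [PARSE:P1(v=16,ok=F), VALIDATE:-, TRANSFORM:-, EMIT:-] out:-; in:P1
Tick 2: [PARSE:P2(v=19,ok=F), VALIDATE:P1(v=16,ok=F), TRANSFORM:-, EMIT:-] out:-; in:P2
Tick 3: [PARSE:-, VALIDATE:P2(v=19,ok=T), TRANSFORM:P1(v=0,ok=F), EMIT:-] out:-; in:-
Tick 4: [PARSE:P3(v=8,ok=F), VALIDATE:-, TRANSFORM:P2(v=38,ok=T), EMIT:P1(v=0,ok=F)] out:-; in:P3
Tick 5: [PARSE:-, VALIDATE:P3(v=8,ok=F), TRANSFORM:-, EMIT:P2(v=38,ok=T)] out:P1(v=0); in:-
Tick 6: [PARSE:-, VALIDATE:-, TRANSFORM:P3(v=0,ok=F), EMIT:-] out:P2(v=38); in:-
Tick 7: [PARSE:-, VALIDATE:-, TRANSFORM:-, EMIT:P3(v=0,ok=F)] out:-; in:-
Tick 8: [PARSE:-, VALIDATE:-, TRANSFORM:-, EMIT:-] out:P3(v=0); in:-
P2: arrives tick 2, valid=True (id=2, id%2=0), emit tick 6, final value 38

Answer: 6 38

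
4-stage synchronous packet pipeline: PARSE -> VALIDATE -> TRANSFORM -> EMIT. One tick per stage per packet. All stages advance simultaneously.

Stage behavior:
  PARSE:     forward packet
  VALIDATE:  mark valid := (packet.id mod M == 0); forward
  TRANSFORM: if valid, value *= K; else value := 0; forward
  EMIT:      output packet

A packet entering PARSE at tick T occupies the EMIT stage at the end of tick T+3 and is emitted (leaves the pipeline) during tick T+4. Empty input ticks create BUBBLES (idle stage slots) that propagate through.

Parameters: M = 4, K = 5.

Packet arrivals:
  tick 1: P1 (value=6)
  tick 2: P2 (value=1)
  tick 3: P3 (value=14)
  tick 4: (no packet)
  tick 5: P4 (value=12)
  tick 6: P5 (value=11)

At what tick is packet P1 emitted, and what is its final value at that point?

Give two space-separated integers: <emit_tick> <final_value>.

Tick 1: [PARSE:P1(v=6,ok=F), VALIDATE:-, TRANSFORM:-, EMIT:-] out:-; in:P1
Tick 2: [PARSE:P2(v=1,ok=F), VALIDATE:P1(v=6,ok=F), TRANSFORM:-, EMIT:-] out:-; in:P2
Tick 3: [PARSE:P3(v=14,ok=F), VALIDATE:P2(v=1,ok=F), TRANSFORM:P1(v=0,ok=F), EMIT:-] out:-; in:P3
Tick 4: [PARSE:-, VALIDATE:P3(v=14,ok=F), TRANSFORM:P2(v=0,ok=F), EMIT:P1(v=0,ok=F)] out:-; in:-
Tick 5: [PARSE:P4(v=12,ok=F), VALIDATE:-, TRANSFORM:P3(v=0,ok=F), EMIT:P2(v=0,ok=F)] out:P1(v=0); in:P4
Tick 6: [PARSE:P5(v=11,ok=F), VALIDATE:P4(v=12,ok=T), TRANSFORM:-, EMIT:P3(v=0,ok=F)] out:P2(v=0); in:P5
Tick 7: [PARSE:-, VALIDATE:P5(v=11,ok=F), TRANSFORM:P4(v=60,ok=T), EMIT:-] out:P3(v=0); in:-
Tick 8: [PARSE:-, VALIDATE:-, TRANSFORM:P5(v=0,ok=F), EMIT:P4(v=60,ok=T)] out:-; in:-
Tick 9: [PARSE:-, VALIDATE:-, TRANSFORM:-, EMIT:P5(v=0,ok=F)] out:P4(v=60); in:-
Tick 10: [PARSE:-, VALIDATE:-, TRANSFORM:-, EMIT:-] out:P5(v=0); in:-
P1: arrives tick 1, valid=False (id=1, id%4=1), emit tick 5, final value 0

Answer: 5 0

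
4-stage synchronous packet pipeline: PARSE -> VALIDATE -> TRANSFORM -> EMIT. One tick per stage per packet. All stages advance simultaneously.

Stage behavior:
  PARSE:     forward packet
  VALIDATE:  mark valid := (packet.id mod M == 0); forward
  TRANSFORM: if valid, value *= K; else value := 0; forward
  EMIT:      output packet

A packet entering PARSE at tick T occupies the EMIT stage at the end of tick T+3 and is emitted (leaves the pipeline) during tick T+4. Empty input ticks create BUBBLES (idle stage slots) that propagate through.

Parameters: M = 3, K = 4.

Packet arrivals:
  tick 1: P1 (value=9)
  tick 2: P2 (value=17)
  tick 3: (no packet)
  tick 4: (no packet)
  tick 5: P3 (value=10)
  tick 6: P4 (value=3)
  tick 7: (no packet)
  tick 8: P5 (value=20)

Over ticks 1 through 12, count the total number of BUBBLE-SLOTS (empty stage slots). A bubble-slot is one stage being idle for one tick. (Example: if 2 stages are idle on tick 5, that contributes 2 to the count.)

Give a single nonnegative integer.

Answer: 28

Derivation:
Tick 1: [PARSE:P1(v=9,ok=F), VALIDATE:-, TRANSFORM:-, EMIT:-] out:-; bubbles=3
Tick 2: [PARSE:P2(v=17,ok=F), VALIDATE:P1(v=9,ok=F), TRANSFORM:-, EMIT:-] out:-; bubbles=2
Tick 3: [PARSE:-, VALIDATE:P2(v=17,ok=F), TRANSFORM:P1(v=0,ok=F), EMIT:-] out:-; bubbles=2
Tick 4: [PARSE:-, VALIDATE:-, TRANSFORM:P2(v=0,ok=F), EMIT:P1(v=0,ok=F)] out:-; bubbles=2
Tick 5: [PARSE:P3(v=10,ok=F), VALIDATE:-, TRANSFORM:-, EMIT:P2(v=0,ok=F)] out:P1(v=0); bubbles=2
Tick 6: [PARSE:P4(v=3,ok=F), VALIDATE:P3(v=10,ok=T), TRANSFORM:-, EMIT:-] out:P2(v=0); bubbles=2
Tick 7: [PARSE:-, VALIDATE:P4(v=3,ok=F), TRANSFORM:P3(v=40,ok=T), EMIT:-] out:-; bubbles=2
Tick 8: [PARSE:P5(v=20,ok=F), VALIDATE:-, TRANSFORM:P4(v=0,ok=F), EMIT:P3(v=40,ok=T)] out:-; bubbles=1
Tick 9: [PARSE:-, VALIDATE:P5(v=20,ok=F), TRANSFORM:-, EMIT:P4(v=0,ok=F)] out:P3(v=40); bubbles=2
Tick 10: [PARSE:-, VALIDATE:-, TRANSFORM:P5(v=0,ok=F), EMIT:-] out:P4(v=0); bubbles=3
Tick 11: [PARSE:-, VALIDATE:-, TRANSFORM:-, EMIT:P5(v=0,ok=F)] out:-; bubbles=3
Tick 12: [PARSE:-, VALIDATE:-, TRANSFORM:-, EMIT:-] out:P5(v=0); bubbles=4
Total bubble-slots: 28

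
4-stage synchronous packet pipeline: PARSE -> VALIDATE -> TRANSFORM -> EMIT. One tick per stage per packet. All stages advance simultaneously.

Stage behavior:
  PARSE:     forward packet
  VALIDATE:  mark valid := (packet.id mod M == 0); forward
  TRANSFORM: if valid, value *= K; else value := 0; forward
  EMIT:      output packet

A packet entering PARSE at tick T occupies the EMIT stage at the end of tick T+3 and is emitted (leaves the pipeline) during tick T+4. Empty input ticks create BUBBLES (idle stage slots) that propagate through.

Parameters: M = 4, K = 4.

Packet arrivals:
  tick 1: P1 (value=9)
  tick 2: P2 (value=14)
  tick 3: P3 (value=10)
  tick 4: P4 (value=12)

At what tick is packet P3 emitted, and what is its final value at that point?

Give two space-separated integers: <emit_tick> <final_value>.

Answer: 7 0

Derivation:
Tick 1: [PARSE:P1(v=9,ok=F), VALIDATE:-, TRANSFORM:-, EMIT:-] out:-; in:P1
Tick 2: [PARSE:P2(v=14,ok=F), VALIDATE:P1(v=9,ok=F), TRANSFORM:-, EMIT:-] out:-; in:P2
Tick 3: [PARSE:P3(v=10,ok=F), VALIDATE:P2(v=14,ok=F), TRANSFORM:P1(v=0,ok=F), EMIT:-] out:-; in:P3
Tick 4: [PARSE:P4(v=12,ok=F), VALIDATE:P3(v=10,ok=F), TRANSFORM:P2(v=0,ok=F), EMIT:P1(v=0,ok=F)] out:-; in:P4
Tick 5: [PARSE:-, VALIDATE:P4(v=12,ok=T), TRANSFORM:P3(v=0,ok=F), EMIT:P2(v=0,ok=F)] out:P1(v=0); in:-
Tick 6: [PARSE:-, VALIDATE:-, TRANSFORM:P4(v=48,ok=T), EMIT:P3(v=0,ok=F)] out:P2(v=0); in:-
Tick 7: [PARSE:-, VALIDATE:-, TRANSFORM:-, EMIT:P4(v=48,ok=T)] out:P3(v=0); in:-
Tick 8: [PARSE:-, VALIDATE:-, TRANSFORM:-, EMIT:-] out:P4(v=48); in:-
P3: arrives tick 3, valid=False (id=3, id%4=3), emit tick 7, final value 0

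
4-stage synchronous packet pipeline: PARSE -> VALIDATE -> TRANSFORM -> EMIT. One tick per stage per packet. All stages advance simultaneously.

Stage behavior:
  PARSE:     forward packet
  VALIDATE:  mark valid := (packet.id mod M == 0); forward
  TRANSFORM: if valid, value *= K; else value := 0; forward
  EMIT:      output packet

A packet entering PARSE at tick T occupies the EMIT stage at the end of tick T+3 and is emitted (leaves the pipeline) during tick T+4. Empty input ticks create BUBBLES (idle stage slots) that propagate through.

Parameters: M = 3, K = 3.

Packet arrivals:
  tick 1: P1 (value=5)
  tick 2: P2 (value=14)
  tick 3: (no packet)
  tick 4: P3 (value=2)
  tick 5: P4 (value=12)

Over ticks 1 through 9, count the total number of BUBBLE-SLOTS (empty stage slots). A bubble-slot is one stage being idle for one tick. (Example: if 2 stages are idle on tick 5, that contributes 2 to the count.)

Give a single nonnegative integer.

Tick 1: [PARSE:P1(v=5,ok=F), VALIDATE:-, TRANSFORM:-, EMIT:-] out:-; bubbles=3
Tick 2: [PARSE:P2(v=14,ok=F), VALIDATE:P1(v=5,ok=F), TRANSFORM:-, EMIT:-] out:-; bubbles=2
Tick 3: [PARSE:-, VALIDATE:P2(v=14,ok=F), TRANSFORM:P1(v=0,ok=F), EMIT:-] out:-; bubbles=2
Tick 4: [PARSE:P3(v=2,ok=F), VALIDATE:-, TRANSFORM:P2(v=0,ok=F), EMIT:P1(v=0,ok=F)] out:-; bubbles=1
Tick 5: [PARSE:P4(v=12,ok=F), VALIDATE:P3(v=2,ok=T), TRANSFORM:-, EMIT:P2(v=0,ok=F)] out:P1(v=0); bubbles=1
Tick 6: [PARSE:-, VALIDATE:P4(v=12,ok=F), TRANSFORM:P3(v=6,ok=T), EMIT:-] out:P2(v=0); bubbles=2
Tick 7: [PARSE:-, VALIDATE:-, TRANSFORM:P4(v=0,ok=F), EMIT:P3(v=6,ok=T)] out:-; bubbles=2
Tick 8: [PARSE:-, VALIDATE:-, TRANSFORM:-, EMIT:P4(v=0,ok=F)] out:P3(v=6); bubbles=3
Tick 9: [PARSE:-, VALIDATE:-, TRANSFORM:-, EMIT:-] out:P4(v=0); bubbles=4
Total bubble-slots: 20

Answer: 20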